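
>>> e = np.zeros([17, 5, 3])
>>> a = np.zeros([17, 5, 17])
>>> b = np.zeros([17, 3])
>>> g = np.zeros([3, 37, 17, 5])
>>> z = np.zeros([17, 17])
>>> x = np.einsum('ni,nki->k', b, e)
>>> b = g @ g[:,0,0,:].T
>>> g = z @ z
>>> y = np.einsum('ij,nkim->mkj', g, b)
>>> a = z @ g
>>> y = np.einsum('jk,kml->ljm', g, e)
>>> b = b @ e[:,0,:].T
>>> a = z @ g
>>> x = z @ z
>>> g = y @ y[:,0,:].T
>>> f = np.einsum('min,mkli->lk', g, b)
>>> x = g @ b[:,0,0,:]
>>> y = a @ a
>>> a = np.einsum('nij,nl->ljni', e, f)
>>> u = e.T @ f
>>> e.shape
(17, 5, 3)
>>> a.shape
(37, 3, 17, 5)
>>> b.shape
(3, 37, 17, 17)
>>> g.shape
(3, 17, 3)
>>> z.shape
(17, 17)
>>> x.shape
(3, 17, 17)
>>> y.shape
(17, 17)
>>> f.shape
(17, 37)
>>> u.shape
(3, 5, 37)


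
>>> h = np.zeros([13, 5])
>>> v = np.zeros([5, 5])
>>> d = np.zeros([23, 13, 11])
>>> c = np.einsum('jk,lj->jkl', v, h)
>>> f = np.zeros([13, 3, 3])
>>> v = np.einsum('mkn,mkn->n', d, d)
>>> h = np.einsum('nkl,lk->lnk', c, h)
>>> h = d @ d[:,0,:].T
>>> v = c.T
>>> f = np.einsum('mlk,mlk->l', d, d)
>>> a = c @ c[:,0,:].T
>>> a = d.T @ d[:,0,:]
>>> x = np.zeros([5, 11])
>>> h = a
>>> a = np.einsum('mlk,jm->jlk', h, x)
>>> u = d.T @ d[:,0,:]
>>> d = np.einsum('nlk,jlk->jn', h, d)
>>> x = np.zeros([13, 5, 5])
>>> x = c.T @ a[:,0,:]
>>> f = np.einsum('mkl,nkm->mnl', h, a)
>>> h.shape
(11, 13, 11)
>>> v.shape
(13, 5, 5)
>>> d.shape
(23, 11)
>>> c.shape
(5, 5, 13)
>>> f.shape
(11, 5, 11)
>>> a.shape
(5, 13, 11)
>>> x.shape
(13, 5, 11)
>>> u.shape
(11, 13, 11)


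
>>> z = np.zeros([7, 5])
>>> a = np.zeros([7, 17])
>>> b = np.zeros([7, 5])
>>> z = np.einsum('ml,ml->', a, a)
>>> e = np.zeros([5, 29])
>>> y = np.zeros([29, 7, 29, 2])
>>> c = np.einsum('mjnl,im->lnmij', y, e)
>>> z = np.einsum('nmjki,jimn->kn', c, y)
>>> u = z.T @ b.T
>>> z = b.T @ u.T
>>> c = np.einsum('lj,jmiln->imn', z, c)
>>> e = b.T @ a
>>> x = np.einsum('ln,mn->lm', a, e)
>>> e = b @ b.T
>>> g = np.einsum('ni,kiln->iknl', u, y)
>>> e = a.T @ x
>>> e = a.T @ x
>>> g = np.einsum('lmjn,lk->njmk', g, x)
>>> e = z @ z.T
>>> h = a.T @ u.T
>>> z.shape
(5, 2)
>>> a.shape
(7, 17)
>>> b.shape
(7, 5)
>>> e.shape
(5, 5)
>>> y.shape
(29, 7, 29, 2)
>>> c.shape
(29, 29, 7)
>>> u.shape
(2, 7)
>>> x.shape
(7, 5)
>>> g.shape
(29, 2, 29, 5)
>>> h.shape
(17, 2)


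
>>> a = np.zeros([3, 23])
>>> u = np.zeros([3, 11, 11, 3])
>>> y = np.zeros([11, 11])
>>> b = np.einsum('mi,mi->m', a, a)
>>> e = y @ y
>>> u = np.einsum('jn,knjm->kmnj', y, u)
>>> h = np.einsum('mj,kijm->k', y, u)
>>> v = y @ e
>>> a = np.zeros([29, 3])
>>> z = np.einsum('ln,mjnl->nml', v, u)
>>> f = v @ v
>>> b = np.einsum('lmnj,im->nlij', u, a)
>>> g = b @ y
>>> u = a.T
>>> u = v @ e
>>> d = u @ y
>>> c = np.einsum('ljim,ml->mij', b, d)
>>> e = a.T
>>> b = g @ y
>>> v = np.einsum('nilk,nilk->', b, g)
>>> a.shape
(29, 3)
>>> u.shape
(11, 11)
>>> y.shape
(11, 11)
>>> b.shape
(11, 3, 29, 11)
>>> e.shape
(3, 29)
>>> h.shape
(3,)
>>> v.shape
()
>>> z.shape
(11, 3, 11)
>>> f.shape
(11, 11)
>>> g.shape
(11, 3, 29, 11)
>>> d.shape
(11, 11)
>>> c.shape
(11, 29, 3)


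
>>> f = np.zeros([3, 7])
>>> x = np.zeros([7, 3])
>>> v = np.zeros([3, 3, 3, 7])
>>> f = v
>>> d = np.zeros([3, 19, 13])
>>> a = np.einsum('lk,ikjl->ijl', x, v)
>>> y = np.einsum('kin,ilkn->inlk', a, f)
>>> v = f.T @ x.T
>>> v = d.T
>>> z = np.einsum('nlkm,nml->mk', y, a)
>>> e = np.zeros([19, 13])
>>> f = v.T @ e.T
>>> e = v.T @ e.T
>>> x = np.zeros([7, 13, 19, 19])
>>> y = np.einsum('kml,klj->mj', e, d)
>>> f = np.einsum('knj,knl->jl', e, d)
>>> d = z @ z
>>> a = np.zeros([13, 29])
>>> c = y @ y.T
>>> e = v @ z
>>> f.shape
(19, 13)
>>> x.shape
(7, 13, 19, 19)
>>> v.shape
(13, 19, 3)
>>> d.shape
(3, 3)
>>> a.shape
(13, 29)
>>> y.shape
(19, 13)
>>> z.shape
(3, 3)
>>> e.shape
(13, 19, 3)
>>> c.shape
(19, 19)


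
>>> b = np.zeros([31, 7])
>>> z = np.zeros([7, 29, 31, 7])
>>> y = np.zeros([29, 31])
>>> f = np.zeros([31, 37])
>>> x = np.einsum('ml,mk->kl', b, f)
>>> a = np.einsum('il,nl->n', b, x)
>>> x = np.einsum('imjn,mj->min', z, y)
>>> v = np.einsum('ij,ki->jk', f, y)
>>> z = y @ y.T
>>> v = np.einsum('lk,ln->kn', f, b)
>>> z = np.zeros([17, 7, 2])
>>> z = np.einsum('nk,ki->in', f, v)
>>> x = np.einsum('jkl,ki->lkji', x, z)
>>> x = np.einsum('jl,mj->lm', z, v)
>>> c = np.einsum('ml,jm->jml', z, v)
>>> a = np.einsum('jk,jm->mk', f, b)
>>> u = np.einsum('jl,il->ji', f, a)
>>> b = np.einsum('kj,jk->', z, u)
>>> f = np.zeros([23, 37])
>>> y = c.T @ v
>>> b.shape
()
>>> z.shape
(7, 31)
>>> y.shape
(31, 7, 7)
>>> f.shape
(23, 37)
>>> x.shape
(31, 37)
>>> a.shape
(7, 37)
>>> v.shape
(37, 7)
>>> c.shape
(37, 7, 31)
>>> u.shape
(31, 7)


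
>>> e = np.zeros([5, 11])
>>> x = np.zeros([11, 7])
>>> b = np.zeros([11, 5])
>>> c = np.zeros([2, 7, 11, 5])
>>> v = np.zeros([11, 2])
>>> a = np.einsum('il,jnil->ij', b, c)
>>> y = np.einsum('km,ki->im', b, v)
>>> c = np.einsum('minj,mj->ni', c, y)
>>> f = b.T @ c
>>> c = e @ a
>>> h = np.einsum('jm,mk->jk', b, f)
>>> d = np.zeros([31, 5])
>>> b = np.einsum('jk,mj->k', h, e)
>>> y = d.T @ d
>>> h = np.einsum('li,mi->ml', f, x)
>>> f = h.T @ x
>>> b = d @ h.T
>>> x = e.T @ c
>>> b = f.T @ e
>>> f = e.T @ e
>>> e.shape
(5, 11)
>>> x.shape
(11, 2)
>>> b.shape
(7, 11)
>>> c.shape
(5, 2)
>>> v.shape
(11, 2)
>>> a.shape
(11, 2)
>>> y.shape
(5, 5)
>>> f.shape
(11, 11)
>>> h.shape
(11, 5)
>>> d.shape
(31, 5)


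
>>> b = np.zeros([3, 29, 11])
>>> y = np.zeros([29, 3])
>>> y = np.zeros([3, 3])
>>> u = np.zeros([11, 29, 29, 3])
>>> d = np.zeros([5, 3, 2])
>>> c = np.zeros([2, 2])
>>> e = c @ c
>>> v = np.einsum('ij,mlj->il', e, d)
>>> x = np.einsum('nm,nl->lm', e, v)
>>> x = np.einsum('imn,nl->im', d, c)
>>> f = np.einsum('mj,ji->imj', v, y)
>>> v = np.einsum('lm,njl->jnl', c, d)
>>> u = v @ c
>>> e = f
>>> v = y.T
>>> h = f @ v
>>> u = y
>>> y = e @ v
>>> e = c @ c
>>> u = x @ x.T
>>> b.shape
(3, 29, 11)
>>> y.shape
(3, 2, 3)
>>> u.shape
(5, 5)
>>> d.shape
(5, 3, 2)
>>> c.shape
(2, 2)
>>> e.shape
(2, 2)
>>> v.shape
(3, 3)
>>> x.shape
(5, 3)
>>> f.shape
(3, 2, 3)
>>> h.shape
(3, 2, 3)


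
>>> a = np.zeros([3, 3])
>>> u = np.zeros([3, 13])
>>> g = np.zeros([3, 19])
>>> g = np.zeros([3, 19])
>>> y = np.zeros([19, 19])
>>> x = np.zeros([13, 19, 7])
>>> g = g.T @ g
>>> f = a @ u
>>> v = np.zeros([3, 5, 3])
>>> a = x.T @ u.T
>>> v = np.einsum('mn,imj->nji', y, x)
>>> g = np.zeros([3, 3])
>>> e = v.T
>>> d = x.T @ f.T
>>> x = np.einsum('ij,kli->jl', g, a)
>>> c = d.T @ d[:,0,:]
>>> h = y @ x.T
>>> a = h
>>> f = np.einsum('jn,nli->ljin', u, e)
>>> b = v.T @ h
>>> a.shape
(19, 3)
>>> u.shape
(3, 13)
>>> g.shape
(3, 3)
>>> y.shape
(19, 19)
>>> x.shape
(3, 19)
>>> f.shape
(7, 3, 19, 13)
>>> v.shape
(19, 7, 13)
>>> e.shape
(13, 7, 19)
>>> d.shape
(7, 19, 3)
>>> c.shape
(3, 19, 3)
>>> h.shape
(19, 3)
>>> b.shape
(13, 7, 3)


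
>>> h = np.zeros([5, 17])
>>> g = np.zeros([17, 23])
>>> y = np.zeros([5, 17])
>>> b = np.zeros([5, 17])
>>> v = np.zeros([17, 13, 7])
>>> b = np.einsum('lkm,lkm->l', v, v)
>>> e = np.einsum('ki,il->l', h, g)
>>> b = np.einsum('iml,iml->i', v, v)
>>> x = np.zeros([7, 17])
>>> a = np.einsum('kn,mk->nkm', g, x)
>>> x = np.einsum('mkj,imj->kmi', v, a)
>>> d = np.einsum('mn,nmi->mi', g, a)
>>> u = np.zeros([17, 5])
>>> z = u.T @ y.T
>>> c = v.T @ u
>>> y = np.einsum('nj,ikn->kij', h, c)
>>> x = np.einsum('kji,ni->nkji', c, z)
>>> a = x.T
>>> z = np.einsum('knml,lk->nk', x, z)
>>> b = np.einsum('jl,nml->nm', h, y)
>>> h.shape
(5, 17)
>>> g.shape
(17, 23)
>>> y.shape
(13, 7, 17)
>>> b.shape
(13, 7)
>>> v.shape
(17, 13, 7)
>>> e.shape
(23,)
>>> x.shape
(5, 7, 13, 5)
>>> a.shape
(5, 13, 7, 5)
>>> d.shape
(17, 7)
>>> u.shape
(17, 5)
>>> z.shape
(7, 5)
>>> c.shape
(7, 13, 5)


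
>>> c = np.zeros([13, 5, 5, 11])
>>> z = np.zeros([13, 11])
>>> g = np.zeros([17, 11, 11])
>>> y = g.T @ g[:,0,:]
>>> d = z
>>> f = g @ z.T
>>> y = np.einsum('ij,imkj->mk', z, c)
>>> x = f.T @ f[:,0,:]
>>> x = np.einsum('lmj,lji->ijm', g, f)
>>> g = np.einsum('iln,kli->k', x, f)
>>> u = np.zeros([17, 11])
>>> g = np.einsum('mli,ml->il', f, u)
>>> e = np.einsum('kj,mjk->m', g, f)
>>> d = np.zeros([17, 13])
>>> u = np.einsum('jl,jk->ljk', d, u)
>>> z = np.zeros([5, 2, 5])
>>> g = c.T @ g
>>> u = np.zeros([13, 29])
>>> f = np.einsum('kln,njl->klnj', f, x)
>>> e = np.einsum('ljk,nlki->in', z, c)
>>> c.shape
(13, 5, 5, 11)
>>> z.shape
(5, 2, 5)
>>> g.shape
(11, 5, 5, 11)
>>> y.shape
(5, 5)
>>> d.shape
(17, 13)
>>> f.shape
(17, 11, 13, 11)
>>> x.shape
(13, 11, 11)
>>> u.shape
(13, 29)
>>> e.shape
(11, 13)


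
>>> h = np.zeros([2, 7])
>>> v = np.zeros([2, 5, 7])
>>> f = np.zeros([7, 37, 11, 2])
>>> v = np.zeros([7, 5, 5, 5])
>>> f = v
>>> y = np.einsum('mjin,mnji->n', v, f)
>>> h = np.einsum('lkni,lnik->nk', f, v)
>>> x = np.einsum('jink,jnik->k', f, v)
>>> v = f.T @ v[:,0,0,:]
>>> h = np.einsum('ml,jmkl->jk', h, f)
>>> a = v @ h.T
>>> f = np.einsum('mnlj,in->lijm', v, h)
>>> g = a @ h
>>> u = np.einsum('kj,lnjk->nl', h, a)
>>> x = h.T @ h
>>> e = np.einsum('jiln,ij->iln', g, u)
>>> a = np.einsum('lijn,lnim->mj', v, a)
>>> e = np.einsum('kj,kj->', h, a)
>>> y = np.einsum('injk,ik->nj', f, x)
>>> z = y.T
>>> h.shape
(7, 5)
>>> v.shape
(5, 5, 5, 5)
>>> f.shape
(5, 7, 5, 5)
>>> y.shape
(7, 5)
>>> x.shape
(5, 5)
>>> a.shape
(7, 5)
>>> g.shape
(5, 5, 5, 5)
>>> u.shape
(5, 5)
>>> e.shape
()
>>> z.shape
(5, 7)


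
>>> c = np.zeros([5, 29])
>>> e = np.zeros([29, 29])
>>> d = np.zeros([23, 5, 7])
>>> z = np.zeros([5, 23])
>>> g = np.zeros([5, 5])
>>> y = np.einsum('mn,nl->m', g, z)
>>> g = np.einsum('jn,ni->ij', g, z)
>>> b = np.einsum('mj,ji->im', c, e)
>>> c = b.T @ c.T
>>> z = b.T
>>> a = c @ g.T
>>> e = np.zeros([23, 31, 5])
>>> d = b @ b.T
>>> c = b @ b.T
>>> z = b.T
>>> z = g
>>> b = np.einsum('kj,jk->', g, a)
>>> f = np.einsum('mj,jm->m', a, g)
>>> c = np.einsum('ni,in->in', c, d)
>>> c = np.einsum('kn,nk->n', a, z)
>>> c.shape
(23,)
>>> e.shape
(23, 31, 5)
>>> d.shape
(29, 29)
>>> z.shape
(23, 5)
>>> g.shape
(23, 5)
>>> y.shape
(5,)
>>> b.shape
()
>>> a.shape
(5, 23)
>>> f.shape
(5,)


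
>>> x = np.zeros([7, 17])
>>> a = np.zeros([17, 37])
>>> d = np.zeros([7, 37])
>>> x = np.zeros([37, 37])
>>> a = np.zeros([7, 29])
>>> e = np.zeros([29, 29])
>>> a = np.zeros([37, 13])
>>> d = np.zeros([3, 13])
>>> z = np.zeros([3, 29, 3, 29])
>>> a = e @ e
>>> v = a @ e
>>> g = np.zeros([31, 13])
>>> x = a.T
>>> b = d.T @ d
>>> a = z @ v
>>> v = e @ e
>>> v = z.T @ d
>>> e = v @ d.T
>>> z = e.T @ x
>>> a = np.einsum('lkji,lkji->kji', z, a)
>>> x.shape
(29, 29)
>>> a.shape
(29, 3, 29)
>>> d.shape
(3, 13)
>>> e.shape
(29, 3, 29, 3)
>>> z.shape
(3, 29, 3, 29)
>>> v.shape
(29, 3, 29, 13)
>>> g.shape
(31, 13)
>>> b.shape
(13, 13)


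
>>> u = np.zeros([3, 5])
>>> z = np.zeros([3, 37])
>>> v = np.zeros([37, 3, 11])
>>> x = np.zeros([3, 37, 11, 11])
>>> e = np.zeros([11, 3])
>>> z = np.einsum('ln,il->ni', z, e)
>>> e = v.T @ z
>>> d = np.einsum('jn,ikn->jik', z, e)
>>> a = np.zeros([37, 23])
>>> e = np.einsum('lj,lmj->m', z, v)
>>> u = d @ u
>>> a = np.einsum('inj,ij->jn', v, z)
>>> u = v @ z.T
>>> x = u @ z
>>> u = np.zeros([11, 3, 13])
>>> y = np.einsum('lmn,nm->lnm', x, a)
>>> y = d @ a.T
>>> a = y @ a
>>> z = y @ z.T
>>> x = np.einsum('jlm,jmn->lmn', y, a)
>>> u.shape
(11, 3, 13)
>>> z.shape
(37, 11, 37)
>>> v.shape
(37, 3, 11)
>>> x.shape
(11, 11, 3)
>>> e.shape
(3,)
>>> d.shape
(37, 11, 3)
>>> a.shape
(37, 11, 3)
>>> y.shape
(37, 11, 11)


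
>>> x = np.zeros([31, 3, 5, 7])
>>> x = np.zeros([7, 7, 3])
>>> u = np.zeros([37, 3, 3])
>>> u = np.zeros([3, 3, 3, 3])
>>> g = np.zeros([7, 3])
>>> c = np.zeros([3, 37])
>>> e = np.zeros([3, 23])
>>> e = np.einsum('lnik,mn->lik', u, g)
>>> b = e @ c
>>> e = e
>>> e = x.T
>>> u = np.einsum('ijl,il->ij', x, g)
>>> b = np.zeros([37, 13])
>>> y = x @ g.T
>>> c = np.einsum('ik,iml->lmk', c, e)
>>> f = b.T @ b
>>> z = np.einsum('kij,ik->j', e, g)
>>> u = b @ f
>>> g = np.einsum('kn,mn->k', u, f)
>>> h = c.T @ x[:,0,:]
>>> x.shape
(7, 7, 3)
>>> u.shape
(37, 13)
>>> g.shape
(37,)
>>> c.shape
(7, 7, 37)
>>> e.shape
(3, 7, 7)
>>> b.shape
(37, 13)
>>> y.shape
(7, 7, 7)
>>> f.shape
(13, 13)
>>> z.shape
(7,)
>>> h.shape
(37, 7, 3)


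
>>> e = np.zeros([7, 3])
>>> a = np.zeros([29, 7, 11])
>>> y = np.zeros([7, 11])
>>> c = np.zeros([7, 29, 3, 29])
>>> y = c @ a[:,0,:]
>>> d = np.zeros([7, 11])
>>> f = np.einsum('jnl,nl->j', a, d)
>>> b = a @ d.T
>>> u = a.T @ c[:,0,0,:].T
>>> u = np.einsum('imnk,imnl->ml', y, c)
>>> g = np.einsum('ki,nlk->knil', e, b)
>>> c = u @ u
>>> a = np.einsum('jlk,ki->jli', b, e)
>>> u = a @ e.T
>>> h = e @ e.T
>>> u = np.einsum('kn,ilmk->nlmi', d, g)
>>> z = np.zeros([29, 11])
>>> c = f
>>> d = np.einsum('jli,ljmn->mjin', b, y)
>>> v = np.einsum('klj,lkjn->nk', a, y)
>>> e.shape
(7, 3)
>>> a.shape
(29, 7, 3)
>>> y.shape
(7, 29, 3, 11)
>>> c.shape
(29,)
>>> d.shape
(3, 29, 7, 11)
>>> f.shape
(29,)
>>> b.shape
(29, 7, 7)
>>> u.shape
(11, 29, 3, 7)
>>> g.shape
(7, 29, 3, 7)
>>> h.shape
(7, 7)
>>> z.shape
(29, 11)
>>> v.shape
(11, 29)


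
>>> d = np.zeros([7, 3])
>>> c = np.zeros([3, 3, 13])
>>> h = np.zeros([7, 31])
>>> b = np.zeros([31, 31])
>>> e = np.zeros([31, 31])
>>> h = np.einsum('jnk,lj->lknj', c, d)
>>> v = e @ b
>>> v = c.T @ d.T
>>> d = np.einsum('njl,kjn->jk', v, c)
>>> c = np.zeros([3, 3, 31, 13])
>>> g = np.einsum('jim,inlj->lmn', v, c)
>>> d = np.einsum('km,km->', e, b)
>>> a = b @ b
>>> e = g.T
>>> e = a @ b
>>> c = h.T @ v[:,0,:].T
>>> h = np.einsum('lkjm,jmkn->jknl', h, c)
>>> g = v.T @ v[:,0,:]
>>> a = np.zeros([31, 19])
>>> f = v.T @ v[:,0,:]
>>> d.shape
()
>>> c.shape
(3, 3, 13, 13)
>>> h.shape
(3, 13, 13, 7)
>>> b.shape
(31, 31)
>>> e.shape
(31, 31)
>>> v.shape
(13, 3, 7)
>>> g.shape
(7, 3, 7)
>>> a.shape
(31, 19)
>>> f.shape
(7, 3, 7)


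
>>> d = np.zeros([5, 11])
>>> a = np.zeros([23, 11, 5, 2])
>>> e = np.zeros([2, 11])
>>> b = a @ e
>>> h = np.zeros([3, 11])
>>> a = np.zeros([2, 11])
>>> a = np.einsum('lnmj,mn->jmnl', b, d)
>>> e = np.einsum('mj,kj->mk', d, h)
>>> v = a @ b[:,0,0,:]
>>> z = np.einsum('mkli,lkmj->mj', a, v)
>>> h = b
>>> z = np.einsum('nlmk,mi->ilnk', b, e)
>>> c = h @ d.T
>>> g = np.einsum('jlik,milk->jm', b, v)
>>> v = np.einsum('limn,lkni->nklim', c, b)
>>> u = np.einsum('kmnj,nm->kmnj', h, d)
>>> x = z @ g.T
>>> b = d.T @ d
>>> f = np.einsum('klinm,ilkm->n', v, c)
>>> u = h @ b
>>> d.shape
(5, 11)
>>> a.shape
(11, 5, 11, 23)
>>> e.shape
(5, 3)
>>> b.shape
(11, 11)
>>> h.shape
(23, 11, 5, 11)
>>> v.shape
(5, 11, 23, 11, 5)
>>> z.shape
(3, 11, 23, 11)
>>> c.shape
(23, 11, 5, 5)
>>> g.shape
(23, 11)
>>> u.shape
(23, 11, 5, 11)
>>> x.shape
(3, 11, 23, 23)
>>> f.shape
(11,)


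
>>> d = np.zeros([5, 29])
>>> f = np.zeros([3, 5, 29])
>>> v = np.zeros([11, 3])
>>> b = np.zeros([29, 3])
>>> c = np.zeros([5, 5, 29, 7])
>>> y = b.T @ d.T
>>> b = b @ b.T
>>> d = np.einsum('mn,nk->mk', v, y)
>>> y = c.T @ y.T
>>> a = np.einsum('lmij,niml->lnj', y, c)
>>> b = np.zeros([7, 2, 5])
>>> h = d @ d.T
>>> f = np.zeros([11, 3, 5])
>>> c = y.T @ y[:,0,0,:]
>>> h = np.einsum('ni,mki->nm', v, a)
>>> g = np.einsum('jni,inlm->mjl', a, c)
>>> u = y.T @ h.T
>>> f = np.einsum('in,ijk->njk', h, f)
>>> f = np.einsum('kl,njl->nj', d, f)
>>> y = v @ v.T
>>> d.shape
(11, 5)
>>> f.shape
(7, 3)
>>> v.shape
(11, 3)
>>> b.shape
(7, 2, 5)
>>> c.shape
(3, 5, 29, 3)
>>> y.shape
(11, 11)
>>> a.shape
(7, 5, 3)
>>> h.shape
(11, 7)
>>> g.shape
(3, 7, 29)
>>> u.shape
(3, 5, 29, 11)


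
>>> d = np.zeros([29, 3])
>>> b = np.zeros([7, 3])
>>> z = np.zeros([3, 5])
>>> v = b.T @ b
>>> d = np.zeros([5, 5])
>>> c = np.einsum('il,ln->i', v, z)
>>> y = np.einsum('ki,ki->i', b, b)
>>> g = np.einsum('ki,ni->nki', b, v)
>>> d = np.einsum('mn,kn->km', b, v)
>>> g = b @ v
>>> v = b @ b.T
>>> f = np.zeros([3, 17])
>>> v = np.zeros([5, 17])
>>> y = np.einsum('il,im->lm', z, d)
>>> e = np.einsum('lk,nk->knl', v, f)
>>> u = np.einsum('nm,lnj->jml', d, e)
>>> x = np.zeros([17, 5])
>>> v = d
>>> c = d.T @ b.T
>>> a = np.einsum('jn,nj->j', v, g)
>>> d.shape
(3, 7)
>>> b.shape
(7, 3)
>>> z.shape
(3, 5)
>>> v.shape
(3, 7)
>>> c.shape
(7, 7)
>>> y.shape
(5, 7)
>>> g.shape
(7, 3)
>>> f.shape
(3, 17)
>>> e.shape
(17, 3, 5)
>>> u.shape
(5, 7, 17)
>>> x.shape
(17, 5)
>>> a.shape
(3,)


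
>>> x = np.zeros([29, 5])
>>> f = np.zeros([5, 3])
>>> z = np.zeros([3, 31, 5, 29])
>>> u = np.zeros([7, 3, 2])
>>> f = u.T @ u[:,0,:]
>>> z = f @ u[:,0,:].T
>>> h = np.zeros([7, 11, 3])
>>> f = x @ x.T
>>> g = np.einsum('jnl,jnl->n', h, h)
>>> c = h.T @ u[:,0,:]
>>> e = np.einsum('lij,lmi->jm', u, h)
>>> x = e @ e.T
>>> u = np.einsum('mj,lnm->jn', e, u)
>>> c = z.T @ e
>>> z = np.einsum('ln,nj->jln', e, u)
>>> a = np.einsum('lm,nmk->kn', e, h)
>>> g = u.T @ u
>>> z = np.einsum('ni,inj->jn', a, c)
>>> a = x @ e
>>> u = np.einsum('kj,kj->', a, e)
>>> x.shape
(2, 2)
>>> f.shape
(29, 29)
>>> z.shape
(11, 3)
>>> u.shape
()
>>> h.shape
(7, 11, 3)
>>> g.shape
(3, 3)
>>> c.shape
(7, 3, 11)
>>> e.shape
(2, 11)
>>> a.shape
(2, 11)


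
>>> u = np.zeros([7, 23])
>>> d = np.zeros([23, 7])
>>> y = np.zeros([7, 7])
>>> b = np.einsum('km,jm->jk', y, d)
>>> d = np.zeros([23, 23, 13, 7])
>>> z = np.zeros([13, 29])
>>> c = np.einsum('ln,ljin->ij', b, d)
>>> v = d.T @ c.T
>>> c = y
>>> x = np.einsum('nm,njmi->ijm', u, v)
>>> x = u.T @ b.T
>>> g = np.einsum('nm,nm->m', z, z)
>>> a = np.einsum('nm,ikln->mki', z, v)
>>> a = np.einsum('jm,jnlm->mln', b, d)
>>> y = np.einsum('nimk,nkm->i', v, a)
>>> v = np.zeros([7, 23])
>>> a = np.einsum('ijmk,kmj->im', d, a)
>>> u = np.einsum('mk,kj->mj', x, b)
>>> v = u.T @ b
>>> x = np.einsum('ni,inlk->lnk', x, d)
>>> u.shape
(23, 7)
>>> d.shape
(23, 23, 13, 7)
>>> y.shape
(13,)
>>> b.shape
(23, 7)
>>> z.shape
(13, 29)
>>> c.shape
(7, 7)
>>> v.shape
(7, 7)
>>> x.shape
(13, 23, 7)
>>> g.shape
(29,)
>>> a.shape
(23, 13)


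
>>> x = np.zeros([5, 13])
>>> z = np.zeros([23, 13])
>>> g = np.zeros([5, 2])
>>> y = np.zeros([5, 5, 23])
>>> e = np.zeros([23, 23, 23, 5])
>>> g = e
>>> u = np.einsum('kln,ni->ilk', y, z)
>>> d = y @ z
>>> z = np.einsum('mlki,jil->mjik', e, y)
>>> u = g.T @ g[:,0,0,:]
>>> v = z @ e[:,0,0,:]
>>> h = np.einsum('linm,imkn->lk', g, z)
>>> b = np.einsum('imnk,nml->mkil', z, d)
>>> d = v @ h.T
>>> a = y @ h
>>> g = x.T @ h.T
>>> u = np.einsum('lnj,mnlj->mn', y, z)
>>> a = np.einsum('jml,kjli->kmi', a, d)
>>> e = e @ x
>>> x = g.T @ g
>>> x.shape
(23, 23)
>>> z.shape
(23, 5, 5, 23)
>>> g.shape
(13, 23)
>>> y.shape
(5, 5, 23)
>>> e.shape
(23, 23, 23, 13)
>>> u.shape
(23, 5)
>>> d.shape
(23, 5, 5, 23)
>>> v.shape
(23, 5, 5, 5)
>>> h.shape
(23, 5)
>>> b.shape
(5, 23, 23, 13)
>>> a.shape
(23, 5, 23)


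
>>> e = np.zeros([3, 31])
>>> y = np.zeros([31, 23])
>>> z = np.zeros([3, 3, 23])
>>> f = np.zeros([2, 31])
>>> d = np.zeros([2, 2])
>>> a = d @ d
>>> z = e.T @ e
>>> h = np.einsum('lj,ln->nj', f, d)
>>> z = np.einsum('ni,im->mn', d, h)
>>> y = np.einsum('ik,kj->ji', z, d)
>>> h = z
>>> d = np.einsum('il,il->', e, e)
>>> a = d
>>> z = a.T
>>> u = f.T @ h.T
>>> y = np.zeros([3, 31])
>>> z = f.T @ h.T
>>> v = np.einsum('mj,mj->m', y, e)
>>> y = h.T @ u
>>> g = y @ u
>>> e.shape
(3, 31)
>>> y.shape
(2, 31)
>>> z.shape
(31, 31)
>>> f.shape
(2, 31)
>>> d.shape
()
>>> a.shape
()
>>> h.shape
(31, 2)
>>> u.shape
(31, 31)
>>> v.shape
(3,)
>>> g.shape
(2, 31)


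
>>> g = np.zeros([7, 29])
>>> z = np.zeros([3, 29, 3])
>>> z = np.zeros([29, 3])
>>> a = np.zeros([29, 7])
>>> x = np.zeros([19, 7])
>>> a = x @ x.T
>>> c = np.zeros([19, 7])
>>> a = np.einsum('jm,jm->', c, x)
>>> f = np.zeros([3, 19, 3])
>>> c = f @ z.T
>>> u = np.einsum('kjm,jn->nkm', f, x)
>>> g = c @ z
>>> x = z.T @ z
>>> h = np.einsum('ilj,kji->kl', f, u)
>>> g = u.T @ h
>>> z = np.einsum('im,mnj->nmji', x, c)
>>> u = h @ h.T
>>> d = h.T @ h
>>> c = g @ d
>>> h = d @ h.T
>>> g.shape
(3, 3, 19)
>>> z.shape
(19, 3, 29, 3)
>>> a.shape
()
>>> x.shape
(3, 3)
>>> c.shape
(3, 3, 19)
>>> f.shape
(3, 19, 3)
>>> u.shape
(7, 7)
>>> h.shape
(19, 7)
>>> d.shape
(19, 19)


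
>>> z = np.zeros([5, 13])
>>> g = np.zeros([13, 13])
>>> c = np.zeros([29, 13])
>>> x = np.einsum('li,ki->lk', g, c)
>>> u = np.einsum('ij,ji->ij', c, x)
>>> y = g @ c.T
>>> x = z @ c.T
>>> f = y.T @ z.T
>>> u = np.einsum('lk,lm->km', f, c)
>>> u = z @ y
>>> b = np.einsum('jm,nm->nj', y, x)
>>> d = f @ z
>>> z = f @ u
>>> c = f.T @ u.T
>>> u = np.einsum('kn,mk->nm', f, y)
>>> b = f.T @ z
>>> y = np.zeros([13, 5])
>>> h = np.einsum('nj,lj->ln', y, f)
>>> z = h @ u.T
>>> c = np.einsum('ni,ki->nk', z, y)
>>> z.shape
(29, 5)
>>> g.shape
(13, 13)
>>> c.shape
(29, 13)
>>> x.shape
(5, 29)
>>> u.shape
(5, 13)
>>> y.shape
(13, 5)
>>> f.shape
(29, 5)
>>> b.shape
(5, 29)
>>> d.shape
(29, 13)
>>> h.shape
(29, 13)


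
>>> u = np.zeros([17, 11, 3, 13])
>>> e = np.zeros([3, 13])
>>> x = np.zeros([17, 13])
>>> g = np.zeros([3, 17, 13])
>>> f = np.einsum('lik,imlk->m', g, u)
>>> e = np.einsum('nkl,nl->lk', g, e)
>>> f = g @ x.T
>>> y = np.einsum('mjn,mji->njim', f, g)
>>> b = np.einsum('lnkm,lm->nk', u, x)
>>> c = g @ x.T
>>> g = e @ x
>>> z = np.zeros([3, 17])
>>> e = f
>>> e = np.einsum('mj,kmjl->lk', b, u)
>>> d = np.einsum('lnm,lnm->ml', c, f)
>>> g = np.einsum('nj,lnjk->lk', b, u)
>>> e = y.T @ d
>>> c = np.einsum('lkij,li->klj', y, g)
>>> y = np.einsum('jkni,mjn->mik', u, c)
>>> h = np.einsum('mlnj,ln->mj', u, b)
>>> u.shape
(17, 11, 3, 13)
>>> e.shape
(3, 13, 17, 3)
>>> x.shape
(17, 13)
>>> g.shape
(17, 13)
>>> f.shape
(3, 17, 17)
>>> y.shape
(17, 13, 11)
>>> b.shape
(11, 3)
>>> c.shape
(17, 17, 3)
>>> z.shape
(3, 17)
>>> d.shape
(17, 3)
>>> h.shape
(17, 13)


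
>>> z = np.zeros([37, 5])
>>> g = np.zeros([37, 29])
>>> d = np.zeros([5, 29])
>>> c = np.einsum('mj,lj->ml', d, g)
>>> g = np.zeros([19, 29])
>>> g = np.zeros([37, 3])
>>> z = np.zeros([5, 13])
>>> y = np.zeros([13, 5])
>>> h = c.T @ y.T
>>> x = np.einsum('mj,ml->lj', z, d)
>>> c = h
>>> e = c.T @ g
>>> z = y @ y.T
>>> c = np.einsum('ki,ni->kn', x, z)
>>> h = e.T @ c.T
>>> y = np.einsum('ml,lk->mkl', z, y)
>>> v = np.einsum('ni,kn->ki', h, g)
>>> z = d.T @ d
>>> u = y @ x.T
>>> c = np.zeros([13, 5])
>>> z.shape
(29, 29)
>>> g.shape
(37, 3)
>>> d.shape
(5, 29)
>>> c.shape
(13, 5)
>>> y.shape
(13, 5, 13)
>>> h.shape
(3, 29)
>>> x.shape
(29, 13)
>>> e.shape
(13, 3)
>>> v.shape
(37, 29)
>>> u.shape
(13, 5, 29)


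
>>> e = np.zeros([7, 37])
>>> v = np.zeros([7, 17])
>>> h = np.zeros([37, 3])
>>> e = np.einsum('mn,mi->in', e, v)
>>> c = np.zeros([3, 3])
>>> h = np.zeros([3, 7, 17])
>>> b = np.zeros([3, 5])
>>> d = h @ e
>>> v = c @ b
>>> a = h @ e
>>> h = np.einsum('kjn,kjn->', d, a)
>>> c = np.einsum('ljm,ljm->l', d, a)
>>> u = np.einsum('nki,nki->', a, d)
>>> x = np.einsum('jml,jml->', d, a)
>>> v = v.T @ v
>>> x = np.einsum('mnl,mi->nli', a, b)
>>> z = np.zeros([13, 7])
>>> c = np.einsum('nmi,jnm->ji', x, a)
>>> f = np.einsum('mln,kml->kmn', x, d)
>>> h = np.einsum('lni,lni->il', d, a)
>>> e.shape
(17, 37)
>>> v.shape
(5, 5)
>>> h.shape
(37, 3)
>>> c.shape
(3, 5)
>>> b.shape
(3, 5)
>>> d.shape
(3, 7, 37)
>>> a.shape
(3, 7, 37)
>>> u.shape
()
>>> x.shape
(7, 37, 5)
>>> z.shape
(13, 7)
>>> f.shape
(3, 7, 5)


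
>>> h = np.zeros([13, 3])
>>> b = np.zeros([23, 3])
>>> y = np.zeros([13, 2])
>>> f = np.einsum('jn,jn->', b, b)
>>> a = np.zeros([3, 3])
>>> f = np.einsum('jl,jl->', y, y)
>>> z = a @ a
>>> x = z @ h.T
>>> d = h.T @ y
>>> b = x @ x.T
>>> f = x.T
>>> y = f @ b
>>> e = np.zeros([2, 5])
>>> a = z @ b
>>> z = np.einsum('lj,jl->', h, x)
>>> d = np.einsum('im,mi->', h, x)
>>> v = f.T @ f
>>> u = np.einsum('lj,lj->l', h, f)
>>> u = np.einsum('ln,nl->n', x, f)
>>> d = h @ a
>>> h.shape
(13, 3)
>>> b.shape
(3, 3)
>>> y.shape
(13, 3)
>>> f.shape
(13, 3)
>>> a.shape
(3, 3)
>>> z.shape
()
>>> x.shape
(3, 13)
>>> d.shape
(13, 3)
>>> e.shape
(2, 5)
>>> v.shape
(3, 3)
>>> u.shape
(13,)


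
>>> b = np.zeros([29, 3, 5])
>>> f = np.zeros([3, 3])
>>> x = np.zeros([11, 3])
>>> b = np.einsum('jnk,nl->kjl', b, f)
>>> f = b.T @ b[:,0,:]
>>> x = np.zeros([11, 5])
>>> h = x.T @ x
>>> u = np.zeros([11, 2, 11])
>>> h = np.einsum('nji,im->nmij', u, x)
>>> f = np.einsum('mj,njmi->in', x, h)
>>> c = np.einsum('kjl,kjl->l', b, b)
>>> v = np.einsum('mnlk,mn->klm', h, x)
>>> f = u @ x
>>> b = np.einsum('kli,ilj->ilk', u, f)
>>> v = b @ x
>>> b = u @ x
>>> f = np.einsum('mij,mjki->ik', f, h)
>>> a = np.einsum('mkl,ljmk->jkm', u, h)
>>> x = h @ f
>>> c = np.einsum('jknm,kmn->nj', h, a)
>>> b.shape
(11, 2, 5)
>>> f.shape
(2, 11)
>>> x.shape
(11, 5, 11, 11)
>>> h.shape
(11, 5, 11, 2)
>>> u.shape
(11, 2, 11)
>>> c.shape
(11, 11)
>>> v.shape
(11, 2, 5)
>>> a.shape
(5, 2, 11)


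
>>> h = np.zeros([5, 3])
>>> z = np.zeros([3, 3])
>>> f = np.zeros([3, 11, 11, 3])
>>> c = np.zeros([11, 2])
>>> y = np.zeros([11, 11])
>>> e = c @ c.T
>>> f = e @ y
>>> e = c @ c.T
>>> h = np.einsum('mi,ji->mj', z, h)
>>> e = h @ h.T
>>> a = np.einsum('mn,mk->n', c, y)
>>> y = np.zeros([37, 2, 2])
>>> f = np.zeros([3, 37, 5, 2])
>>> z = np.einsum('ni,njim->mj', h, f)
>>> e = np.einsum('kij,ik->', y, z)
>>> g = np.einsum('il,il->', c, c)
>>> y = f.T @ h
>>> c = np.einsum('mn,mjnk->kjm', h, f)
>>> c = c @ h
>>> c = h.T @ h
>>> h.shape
(3, 5)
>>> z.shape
(2, 37)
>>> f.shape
(3, 37, 5, 2)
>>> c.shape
(5, 5)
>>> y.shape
(2, 5, 37, 5)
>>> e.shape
()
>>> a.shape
(2,)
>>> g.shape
()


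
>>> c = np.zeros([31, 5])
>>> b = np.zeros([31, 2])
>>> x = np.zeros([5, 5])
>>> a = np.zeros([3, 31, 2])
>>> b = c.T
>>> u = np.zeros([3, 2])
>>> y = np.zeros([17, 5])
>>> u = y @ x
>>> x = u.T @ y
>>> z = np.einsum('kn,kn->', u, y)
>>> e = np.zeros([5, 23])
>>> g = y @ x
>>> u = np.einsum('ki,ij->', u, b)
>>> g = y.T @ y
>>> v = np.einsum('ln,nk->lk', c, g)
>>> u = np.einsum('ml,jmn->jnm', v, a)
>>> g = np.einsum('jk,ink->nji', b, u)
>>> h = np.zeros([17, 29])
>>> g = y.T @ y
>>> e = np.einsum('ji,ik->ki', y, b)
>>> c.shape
(31, 5)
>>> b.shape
(5, 31)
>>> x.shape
(5, 5)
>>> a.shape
(3, 31, 2)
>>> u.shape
(3, 2, 31)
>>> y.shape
(17, 5)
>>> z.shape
()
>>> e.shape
(31, 5)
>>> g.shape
(5, 5)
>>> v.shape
(31, 5)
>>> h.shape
(17, 29)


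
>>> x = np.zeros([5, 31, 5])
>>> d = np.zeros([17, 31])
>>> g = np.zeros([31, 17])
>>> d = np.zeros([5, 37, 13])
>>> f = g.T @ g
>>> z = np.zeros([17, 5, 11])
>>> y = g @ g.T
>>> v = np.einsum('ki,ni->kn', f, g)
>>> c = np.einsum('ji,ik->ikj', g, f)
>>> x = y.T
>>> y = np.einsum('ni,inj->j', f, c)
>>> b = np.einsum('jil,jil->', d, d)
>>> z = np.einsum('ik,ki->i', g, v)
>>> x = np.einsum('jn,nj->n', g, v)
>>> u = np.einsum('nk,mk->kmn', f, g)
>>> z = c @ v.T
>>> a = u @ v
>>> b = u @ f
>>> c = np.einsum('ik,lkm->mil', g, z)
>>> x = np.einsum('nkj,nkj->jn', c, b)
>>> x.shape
(17, 17)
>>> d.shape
(5, 37, 13)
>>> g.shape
(31, 17)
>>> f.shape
(17, 17)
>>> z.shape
(17, 17, 17)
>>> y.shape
(31,)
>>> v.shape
(17, 31)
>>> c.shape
(17, 31, 17)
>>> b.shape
(17, 31, 17)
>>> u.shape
(17, 31, 17)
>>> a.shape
(17, 31, 31)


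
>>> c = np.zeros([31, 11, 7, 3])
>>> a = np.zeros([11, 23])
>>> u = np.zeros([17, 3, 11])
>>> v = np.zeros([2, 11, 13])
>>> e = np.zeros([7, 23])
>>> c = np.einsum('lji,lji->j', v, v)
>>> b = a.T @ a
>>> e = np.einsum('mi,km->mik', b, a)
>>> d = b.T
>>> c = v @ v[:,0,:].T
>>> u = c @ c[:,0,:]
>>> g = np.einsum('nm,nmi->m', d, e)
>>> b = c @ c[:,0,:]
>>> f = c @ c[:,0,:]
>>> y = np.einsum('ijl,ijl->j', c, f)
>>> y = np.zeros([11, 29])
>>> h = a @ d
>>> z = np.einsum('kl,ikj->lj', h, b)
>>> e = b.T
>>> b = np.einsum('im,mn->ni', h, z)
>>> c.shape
(2, 11, 2)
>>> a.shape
(11, 23)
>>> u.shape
(2, 11, 2)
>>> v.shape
(2, 11, 13)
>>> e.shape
(2, 11, 2)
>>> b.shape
(2, 11)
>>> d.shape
(23, 23)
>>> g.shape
(23,)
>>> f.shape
(2, 11, 2)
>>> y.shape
(11, 29)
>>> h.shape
(11, 23)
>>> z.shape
(23, 2)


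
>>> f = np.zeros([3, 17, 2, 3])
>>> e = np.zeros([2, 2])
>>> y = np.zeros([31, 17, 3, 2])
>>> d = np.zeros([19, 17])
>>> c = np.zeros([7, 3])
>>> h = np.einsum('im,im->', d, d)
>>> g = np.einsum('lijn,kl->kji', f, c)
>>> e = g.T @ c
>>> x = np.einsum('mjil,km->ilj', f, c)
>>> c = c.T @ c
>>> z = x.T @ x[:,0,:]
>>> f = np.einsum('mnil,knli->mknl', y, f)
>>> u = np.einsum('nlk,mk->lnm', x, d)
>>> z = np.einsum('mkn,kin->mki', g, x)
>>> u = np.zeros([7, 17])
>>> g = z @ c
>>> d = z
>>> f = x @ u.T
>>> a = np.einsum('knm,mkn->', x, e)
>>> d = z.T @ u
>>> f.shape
(2, 3, 7)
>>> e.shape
(17, 2, 3)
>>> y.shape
(31, 17, 3, 2)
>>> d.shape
(3, 2, 17)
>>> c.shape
(3, 3)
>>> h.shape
()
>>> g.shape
(7, 2, 3)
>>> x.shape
(2, 3, 17)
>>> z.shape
(7, 2, 3)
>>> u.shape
(7, 17)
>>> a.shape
()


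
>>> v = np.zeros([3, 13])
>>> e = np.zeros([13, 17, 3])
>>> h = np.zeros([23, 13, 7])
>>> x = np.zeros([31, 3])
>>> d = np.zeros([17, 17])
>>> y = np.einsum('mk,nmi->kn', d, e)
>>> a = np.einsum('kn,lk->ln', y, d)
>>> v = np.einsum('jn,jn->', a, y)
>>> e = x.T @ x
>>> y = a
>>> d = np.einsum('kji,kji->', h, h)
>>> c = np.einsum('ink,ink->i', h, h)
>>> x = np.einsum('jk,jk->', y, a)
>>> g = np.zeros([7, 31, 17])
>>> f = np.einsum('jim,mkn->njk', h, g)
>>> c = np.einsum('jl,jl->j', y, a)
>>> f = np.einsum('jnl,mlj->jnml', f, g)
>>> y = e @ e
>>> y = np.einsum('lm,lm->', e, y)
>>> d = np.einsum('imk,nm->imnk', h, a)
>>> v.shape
()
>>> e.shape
(3, 3)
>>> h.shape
(23, 13, 7)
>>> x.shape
()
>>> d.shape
(23, 13, 17, 7)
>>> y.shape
()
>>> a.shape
(17, 13)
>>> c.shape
(17,)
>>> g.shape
(7, 31, 17)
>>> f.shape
(17, 23, 7, 31)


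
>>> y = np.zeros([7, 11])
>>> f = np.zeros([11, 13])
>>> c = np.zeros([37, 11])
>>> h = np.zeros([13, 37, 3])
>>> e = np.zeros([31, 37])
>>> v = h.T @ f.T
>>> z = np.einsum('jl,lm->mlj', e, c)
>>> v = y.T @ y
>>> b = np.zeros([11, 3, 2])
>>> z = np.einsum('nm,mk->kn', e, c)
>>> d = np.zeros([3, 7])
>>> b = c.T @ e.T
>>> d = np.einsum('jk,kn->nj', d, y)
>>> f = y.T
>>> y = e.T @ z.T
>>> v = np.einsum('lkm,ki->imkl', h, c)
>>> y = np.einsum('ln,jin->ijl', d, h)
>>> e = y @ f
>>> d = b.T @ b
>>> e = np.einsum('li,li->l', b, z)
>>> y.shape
(37, 13, 11)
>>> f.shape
(11, 7)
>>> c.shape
(37, 11)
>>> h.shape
(13, 37, 3)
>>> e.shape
(11,)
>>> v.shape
(11, 3, 37, 13)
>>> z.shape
(11, 31)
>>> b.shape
(11, 31)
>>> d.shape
(31, 31)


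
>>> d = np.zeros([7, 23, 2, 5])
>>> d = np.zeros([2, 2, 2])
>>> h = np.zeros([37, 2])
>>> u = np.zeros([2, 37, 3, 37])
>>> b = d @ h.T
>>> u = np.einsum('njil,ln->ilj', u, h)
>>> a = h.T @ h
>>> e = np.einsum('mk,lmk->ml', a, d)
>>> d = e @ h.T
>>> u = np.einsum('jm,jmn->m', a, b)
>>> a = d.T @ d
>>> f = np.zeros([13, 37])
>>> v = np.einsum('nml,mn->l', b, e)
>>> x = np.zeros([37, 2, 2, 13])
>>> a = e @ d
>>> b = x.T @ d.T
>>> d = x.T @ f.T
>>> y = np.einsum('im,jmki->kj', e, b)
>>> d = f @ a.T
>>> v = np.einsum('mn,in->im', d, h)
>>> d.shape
(13, 2)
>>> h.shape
(37, 2)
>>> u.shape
(2,)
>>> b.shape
(13, 2, 2, 2)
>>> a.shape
(2, 37)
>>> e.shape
(2, 2)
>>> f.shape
(13, 37)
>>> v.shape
(37, 13)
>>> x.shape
(37, 2, 2, 13)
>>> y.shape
(2, 13)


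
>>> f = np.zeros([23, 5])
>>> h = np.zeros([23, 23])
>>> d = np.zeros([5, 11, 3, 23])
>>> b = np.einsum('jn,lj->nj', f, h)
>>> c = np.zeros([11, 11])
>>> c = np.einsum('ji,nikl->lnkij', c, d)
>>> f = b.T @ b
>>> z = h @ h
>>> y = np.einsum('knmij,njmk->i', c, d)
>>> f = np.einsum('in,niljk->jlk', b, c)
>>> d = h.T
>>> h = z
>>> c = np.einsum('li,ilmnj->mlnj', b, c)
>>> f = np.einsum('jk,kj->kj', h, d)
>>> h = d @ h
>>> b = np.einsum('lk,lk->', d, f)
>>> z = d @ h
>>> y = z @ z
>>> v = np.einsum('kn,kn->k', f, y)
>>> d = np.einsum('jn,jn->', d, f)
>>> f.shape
(23, 23)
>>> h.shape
(23, 23)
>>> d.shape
()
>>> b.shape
()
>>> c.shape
(3, 5, 11, 11)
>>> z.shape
(23, 23)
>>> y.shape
(23, 23)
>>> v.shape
(23,)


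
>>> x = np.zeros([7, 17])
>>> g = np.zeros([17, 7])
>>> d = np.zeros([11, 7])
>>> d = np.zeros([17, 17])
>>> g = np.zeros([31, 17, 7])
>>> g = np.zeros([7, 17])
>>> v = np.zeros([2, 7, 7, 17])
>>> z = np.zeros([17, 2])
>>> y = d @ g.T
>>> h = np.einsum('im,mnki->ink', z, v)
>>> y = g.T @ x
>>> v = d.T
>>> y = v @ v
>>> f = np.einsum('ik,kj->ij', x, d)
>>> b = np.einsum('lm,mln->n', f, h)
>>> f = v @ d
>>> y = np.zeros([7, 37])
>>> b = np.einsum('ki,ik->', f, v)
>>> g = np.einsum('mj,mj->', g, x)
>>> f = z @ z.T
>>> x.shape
(7, 17)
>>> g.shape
()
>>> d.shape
(17, 17)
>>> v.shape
(17, 17)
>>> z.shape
(17, 2)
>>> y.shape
(7, 37)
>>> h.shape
(17, 7, 7)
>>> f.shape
(17, 17)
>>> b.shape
()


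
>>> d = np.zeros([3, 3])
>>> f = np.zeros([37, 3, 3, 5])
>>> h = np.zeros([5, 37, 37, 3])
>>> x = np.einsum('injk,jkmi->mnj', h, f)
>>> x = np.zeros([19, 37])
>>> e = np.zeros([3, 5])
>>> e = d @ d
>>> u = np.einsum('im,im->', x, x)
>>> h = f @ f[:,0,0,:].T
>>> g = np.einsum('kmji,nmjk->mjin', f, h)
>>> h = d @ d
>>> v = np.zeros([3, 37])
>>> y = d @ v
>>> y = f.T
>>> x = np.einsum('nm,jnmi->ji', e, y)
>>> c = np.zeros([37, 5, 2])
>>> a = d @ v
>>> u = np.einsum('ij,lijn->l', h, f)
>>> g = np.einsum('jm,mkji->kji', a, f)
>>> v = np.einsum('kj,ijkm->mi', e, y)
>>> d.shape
(3, 3)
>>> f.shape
(37, 3, 3, 5)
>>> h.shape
(3, 3)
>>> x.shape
(5, 37)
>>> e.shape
(3, 3)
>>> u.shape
(37,)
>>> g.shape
(3, 3, 5)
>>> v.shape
(37, 5)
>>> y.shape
(5, 3, 3, 37)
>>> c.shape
(37, 5, 2)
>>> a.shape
(3, 37)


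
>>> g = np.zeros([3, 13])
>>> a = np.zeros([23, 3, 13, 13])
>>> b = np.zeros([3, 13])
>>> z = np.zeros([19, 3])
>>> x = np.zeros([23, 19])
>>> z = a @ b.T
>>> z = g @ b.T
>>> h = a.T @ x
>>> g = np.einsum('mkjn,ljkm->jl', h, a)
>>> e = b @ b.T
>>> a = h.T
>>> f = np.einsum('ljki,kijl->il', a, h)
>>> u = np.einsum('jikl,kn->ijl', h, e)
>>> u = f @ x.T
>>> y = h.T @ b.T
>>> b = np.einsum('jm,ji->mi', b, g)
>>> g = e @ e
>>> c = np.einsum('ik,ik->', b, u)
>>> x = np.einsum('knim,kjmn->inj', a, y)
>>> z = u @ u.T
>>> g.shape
(3, 3)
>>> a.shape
(19, 3, 13, 13)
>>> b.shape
(13, 23)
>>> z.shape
(13, 13)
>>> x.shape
(13, 3, 3)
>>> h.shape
(13, 13, 3, 19)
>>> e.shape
(3, 3)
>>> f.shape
(13, 19)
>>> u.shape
(13, 23)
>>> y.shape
(19, 3, 13, 3)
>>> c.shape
()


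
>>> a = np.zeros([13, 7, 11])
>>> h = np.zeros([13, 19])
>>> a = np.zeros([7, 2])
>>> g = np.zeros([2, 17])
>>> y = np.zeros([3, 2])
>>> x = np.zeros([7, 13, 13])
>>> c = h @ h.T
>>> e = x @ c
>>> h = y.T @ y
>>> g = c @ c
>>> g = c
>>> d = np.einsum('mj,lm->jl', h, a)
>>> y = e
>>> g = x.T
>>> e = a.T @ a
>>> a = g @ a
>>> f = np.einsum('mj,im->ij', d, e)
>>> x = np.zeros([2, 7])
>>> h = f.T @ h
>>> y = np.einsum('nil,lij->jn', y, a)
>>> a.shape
(13, 13, 2)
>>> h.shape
(7, 2)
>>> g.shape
(13, 13, 7)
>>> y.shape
(2, 7)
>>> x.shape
(2, 7)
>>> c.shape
(13, 13)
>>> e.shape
(2, 2)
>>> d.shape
(2, 7)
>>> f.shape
(2, 7)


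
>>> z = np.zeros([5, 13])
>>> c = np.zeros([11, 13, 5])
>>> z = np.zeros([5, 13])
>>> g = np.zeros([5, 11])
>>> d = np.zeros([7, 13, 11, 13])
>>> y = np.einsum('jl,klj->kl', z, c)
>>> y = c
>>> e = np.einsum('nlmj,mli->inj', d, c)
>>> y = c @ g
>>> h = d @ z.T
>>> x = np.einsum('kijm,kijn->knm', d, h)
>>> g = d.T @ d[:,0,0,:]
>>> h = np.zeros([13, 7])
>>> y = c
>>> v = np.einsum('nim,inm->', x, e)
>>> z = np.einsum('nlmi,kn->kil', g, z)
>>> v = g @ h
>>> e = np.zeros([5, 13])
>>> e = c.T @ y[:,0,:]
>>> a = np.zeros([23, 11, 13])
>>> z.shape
(5, 13, 11)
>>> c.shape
(11, 13, 5)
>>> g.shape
(13, 11, 13, 13)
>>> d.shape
(7, 13, 11, 13)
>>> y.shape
(11, 13, 5)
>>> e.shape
(5, 13, 5)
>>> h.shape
(13, 7)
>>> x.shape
(7, 5, 13)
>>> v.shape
(13, 11, 13, 7)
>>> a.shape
(23, 11, 13)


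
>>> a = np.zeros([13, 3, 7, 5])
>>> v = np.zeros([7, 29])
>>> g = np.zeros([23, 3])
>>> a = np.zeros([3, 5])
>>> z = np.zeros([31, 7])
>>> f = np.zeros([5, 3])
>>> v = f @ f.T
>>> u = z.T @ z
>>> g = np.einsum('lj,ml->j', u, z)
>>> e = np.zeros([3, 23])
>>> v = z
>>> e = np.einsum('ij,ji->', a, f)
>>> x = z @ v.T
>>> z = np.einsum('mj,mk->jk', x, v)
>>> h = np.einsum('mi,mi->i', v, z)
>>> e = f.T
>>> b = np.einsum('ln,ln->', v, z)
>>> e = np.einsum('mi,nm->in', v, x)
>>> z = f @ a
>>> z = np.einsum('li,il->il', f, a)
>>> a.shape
(3, 5)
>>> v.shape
(31, 7)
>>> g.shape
(7,)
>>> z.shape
(3, 5)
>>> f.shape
(5, 3)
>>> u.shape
(7, 7)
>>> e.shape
(7, 31)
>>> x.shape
(31, 31)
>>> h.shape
(7,)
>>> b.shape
()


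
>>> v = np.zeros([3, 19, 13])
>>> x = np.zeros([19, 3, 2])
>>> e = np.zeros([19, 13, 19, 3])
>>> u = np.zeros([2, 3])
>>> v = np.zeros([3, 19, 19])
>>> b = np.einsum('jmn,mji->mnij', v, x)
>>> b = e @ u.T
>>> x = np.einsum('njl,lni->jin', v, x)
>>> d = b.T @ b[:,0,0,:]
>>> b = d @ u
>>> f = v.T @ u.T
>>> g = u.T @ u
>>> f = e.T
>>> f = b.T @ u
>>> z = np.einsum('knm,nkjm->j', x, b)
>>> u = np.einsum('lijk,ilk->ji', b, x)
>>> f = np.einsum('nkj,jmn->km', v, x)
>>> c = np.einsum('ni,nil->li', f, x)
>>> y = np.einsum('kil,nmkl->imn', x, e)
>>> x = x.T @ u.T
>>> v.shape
(3, 19, 19)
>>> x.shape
(3, 2, 13)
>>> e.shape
(19, 13, 19, 3)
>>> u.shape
(13, 19)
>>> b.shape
(2, 19, 13, 3)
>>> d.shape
(2, 19, 13, 2)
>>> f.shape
(19, 2)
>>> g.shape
(3, 3)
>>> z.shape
(13,)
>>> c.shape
(3, 2)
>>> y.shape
(2, 13, 19)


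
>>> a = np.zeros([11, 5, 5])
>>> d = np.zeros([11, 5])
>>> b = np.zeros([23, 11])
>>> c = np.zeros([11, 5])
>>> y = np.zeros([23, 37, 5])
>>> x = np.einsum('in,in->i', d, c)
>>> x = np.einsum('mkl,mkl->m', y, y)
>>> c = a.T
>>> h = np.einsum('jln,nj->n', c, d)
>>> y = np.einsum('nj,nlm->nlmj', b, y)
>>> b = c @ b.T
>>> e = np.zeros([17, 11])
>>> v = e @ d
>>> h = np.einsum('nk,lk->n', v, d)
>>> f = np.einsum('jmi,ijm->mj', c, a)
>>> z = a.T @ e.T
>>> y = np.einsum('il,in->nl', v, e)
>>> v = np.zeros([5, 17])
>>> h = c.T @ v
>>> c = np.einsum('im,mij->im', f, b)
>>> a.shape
(11, 5, 5)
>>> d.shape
(11, 5)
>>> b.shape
(5, 5, 23)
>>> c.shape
(5, 5)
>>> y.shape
(11, 5)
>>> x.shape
(23,)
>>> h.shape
(11, 5, 17)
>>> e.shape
(17, 11)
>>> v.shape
(5, 17)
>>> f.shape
(5, 5)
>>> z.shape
(5, 5, 17)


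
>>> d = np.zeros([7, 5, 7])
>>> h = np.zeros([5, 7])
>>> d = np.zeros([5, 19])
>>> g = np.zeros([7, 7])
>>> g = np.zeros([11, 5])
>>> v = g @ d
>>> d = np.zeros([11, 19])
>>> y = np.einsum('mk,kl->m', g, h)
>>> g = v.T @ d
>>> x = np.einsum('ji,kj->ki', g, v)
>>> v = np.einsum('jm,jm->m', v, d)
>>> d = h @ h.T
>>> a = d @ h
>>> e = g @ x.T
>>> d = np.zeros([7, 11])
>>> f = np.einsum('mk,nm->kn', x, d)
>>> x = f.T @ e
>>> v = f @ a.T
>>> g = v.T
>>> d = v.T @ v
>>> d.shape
(5, 5)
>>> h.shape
(5, 7)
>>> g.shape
(5, 19)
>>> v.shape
(19, 5)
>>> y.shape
(11,)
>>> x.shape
(7, 11)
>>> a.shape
(5, 7)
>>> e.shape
(19, 11)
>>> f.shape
(19, 7)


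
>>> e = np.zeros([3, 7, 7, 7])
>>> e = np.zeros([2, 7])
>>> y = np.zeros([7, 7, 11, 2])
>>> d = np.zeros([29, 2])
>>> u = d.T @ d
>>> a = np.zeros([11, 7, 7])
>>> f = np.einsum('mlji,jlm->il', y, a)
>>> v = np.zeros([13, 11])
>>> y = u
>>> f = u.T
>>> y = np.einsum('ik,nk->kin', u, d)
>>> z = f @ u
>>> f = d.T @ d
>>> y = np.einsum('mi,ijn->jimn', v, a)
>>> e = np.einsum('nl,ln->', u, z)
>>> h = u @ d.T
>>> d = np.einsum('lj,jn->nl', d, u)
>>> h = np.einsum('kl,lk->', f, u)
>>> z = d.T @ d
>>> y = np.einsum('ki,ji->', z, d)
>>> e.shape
()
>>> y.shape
()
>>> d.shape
(2, 29)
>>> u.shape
(2, 2)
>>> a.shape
(11, 7, 7)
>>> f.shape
(2, 2)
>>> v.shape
(13, 11)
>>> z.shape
(29, 29)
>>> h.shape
()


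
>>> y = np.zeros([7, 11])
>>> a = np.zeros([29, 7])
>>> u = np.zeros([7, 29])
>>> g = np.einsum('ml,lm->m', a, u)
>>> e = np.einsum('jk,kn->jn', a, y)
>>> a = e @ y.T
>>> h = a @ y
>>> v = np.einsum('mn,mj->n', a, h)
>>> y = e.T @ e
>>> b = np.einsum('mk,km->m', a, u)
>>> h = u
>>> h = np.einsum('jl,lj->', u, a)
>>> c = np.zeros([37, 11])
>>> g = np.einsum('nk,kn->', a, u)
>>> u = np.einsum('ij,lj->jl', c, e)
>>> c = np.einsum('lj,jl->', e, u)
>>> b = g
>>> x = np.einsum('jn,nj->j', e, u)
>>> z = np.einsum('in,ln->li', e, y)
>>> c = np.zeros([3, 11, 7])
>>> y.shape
(11, 11)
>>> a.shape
(29, 7)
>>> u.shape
(11, 29)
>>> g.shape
()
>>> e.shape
(29, 11)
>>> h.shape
()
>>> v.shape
(7,)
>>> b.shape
()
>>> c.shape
(3, 11, 7)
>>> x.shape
(29,)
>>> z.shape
(11, 29)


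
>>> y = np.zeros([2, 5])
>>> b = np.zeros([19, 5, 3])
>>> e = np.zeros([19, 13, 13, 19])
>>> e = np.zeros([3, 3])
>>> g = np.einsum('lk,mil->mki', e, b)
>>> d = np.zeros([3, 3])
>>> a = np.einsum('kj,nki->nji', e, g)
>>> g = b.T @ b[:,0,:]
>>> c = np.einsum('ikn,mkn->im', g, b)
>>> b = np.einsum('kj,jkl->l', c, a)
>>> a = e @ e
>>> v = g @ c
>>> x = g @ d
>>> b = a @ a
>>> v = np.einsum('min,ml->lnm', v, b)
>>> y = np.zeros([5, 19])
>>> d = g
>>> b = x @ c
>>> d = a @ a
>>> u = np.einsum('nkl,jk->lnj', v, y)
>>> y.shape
(5, 19)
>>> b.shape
(3, 5, 19)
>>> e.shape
(3, 3)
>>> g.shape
(3, 5, 3)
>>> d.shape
(3, 3)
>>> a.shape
(3, 3)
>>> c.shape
(3, 19)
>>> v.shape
(3, 19, 3)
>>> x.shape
(3, 5, 3)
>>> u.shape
(3, 3, 5)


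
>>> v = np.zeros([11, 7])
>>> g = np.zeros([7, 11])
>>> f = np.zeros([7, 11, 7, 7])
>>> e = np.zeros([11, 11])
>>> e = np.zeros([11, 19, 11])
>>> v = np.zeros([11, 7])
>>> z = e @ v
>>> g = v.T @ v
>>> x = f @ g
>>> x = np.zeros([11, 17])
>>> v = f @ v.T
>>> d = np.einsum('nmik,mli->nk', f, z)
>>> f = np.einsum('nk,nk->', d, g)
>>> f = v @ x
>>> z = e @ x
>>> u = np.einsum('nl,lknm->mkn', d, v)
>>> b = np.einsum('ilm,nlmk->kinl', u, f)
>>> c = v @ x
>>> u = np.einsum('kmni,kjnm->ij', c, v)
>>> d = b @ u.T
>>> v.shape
(7, 11, 7, 11)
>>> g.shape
(7, 7)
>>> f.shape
(7, 11, 7, 17)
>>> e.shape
(11, 19, 11)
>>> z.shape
(11, 19, 17)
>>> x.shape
(11, 17)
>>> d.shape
(17, 11, 7, 17)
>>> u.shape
(17, 11)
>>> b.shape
(17, 11, 7, 11)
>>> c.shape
(7, 11, 7, 17)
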